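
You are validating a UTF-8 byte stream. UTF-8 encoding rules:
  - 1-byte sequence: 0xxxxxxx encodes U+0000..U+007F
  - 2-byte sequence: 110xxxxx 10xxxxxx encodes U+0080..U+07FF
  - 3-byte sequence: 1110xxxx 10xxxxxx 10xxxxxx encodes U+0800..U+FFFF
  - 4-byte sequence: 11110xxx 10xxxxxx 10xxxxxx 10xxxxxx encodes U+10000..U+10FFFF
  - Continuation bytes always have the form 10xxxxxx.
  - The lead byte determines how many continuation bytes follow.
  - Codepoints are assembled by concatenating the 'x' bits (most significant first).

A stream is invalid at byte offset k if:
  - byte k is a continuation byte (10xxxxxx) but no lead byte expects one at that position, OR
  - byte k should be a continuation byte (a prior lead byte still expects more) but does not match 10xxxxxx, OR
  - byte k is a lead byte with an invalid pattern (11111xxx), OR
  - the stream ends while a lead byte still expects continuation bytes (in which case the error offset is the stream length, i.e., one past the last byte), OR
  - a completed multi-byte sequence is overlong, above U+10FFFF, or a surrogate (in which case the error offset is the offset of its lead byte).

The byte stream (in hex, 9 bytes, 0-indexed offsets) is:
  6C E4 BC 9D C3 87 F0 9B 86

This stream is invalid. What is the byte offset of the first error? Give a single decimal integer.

Answer: 9

Derivation:
Byte[0]=6C: 1-byte ASCII. cp=U+006C
Byte[1]=E4: 3-byte lead, need 2 cont bytes. acc=0x4
Byte[2]=BC: continuation. acc=(acc<<6)|0x3C=0x13C
Byte[3]=9D: continuation. acc=(acc<<6)|0x1D=0x4F1D
Completed: cp=U+4F1D (starts at byte 1)
Byte[4]=C3: 2-byte lead, need 1 cont bytes. acc=0x3
Byte[5]=87: continuation. acc=(acc<<6)|0x07=0xC7
Completed: cp=U+00C7 (starts at byte 4)
Byte[6]=F0: 4-byte lead, need 3 cont bytes. acc=0x0
Byte[7]=9B: continuation. acc=(acc<<6)|0x1B=0x1B
Byte[8]=86: continuation. acc=(acc<<6)|0x06=0x6C6
Byte[9]: stream ended, expected continuation. INVALID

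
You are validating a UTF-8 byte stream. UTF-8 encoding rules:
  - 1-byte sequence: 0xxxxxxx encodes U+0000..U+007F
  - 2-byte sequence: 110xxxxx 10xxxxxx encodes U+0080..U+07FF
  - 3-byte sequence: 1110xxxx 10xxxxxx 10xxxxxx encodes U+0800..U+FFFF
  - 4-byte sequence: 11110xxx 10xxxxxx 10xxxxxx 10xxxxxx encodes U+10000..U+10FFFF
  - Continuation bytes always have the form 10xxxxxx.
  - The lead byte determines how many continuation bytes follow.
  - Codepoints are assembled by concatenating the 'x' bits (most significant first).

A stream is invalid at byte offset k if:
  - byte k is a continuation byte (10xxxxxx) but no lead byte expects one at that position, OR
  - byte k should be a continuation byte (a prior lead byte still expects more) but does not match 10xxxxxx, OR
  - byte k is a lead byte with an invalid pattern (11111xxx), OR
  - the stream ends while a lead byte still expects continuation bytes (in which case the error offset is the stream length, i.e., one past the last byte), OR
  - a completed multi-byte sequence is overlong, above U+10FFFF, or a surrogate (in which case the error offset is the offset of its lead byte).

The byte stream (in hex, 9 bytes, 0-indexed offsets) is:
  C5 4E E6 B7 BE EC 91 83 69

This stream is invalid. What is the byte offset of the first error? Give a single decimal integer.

Byte[0]=C5: 2-byte lead, need 1 cont bytes. acc=0x5
Byte[1]=4E: expected 10xxxxxx continuation. INVALID

Answer: 1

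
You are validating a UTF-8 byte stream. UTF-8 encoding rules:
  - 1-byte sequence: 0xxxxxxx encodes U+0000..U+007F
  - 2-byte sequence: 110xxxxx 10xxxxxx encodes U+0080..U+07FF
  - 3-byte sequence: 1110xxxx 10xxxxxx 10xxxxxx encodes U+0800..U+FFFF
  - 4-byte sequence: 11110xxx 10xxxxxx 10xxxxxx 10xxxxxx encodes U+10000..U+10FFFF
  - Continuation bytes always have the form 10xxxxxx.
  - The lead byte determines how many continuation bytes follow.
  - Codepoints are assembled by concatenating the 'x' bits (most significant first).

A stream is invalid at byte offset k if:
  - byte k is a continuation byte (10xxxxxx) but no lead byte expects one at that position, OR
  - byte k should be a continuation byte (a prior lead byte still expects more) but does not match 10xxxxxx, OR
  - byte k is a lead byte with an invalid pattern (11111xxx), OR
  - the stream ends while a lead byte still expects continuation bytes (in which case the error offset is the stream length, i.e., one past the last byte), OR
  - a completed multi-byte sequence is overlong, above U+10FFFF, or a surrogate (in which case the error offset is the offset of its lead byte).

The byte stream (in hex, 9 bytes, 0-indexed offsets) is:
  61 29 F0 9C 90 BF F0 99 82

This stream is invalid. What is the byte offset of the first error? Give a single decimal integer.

Answer: 9

Derivation:
Byte[0]=61: 1-byte ASCII. cp=U+0061
Byte[1]=29: 1-byte ASCII. cp=U+0029
Byte[2]=F0: 4-byte lead, need 3 cont bytes. acc=0x0
Byte[3]=9C: continuation. acc=(acc<<6)|0x1C=0x1C
Byte[4]=90: continuation. acc=(acc<<6)|0x10=0x710
Byte[5]=BF: continuation. acc=(acc<<6)|0x3F=0x1C43F
Completed: cp=U+1C43F (starts at byte 2)
Byte[6]=F0: 4-byte lead, need 3 cont bytes. acc=0x0
Byte[7]=99: continuation. acc=(acc<<6)|0x19=0x19
Byte[8]=82: continuation. acc=(acc<<6)|0x02=0x642
Byte[9]: stream ended, expected continuation. INVALID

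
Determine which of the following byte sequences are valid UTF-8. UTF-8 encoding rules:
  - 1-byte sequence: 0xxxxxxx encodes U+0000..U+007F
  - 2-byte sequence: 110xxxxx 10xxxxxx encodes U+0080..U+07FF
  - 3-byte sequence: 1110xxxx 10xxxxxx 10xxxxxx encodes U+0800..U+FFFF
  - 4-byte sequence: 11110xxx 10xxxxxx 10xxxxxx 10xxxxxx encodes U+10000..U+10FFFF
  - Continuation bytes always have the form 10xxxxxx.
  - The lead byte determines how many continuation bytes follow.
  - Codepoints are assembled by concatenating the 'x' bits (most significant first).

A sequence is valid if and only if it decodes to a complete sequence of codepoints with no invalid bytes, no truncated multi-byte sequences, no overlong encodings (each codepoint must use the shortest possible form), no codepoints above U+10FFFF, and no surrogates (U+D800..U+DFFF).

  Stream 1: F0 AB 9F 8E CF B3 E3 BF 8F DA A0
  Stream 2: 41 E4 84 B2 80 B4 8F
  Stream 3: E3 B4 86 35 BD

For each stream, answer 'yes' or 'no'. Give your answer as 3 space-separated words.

Stream 1: decodes cleanly. VALID
Stream 2: error at byte offset 4. INVALID
Stream 3: error at byte offset 4. INVALID

Answer: yes no no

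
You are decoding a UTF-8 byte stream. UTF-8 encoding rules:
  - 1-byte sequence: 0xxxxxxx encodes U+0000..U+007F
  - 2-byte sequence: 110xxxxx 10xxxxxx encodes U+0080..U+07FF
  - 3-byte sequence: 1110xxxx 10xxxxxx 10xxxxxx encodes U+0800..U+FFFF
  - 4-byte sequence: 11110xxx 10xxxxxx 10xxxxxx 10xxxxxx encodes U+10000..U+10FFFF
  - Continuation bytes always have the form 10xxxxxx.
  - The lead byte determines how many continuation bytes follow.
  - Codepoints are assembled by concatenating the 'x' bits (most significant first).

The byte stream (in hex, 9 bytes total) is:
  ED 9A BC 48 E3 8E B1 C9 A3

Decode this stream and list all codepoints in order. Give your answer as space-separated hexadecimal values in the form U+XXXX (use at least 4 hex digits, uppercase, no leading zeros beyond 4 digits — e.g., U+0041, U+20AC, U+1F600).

Byte[0]=ED: 3-byte lead, need 2 cont bytes. acc=0xD
Byte[1]=9A: continuation. acc=(acc<<6)|0x1A=0x35A
Byte[2]=BC: continuation. acc=(acc<<6)|0x3C=0xD6BC
Completed: cp=U+D6BC (starts at byte 0)
Byte[3]=48: 1-byte ASCII. cp=U+0048
Byte[4]=E3: 3-byte lead, need 2 cont bytes. acc=0x3
Byte[5]=8E: continuation. acc=(acc<<6)|0x0E=0xCE
Byte[6]=B1: continuation. acc=(acc<<6)|0x31=0x33B1
Completed: cp=U+33B1 (starts at byte 4)
Byte[7]=C9: 2-byte lead, need 1 cont bytes. acc=0x9
Byte[8]=A3: continuation. acc=(acc<<6)|0x23=0x263
Completed: cp=U+0263 (starts at byte 7)

Answer: U+D6BC U+0048 U+33B1 U+0263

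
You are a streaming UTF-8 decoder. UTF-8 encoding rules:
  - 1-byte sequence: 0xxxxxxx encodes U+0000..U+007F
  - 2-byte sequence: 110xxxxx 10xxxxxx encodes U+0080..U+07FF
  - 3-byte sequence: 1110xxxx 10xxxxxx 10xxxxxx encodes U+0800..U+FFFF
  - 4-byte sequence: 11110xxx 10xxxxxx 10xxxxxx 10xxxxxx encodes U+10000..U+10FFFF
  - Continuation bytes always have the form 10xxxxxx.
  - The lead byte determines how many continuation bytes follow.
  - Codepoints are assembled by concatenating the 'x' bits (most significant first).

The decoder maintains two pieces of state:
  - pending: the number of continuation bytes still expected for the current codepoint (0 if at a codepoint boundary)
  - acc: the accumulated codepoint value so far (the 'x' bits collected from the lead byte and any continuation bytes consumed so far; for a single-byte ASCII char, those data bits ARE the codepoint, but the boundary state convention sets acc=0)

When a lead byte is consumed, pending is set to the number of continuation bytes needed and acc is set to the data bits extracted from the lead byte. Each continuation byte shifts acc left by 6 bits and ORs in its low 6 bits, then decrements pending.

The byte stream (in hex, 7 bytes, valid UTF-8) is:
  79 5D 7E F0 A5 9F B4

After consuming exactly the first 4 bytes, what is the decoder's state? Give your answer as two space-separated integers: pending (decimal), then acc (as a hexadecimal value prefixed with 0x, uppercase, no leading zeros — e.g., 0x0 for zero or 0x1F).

Answer: 3 0x0

Derivation:
Byte[0]=79: 1-byte. pending=0, acc=0x0
Byte[1]=5D: 1-byte. pending=0, acc=0x0
Byte[2]=7E: 1-byte. pending=0, acc=0x0
Byte[3]=F0: 4-byte lead. pending=3, acc=0x0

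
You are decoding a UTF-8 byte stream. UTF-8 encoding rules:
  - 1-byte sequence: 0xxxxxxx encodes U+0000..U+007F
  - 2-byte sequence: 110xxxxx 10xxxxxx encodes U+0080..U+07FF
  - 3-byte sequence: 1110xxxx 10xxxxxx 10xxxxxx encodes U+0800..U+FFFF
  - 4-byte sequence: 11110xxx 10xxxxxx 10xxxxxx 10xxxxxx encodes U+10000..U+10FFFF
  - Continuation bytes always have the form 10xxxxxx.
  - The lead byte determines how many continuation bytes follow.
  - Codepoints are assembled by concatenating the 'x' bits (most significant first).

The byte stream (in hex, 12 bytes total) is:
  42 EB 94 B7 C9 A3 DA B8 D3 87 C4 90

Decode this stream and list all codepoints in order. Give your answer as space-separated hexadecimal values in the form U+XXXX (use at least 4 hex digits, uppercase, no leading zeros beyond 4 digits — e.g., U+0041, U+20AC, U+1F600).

Byte[0]=42: 1-byte ASCII. cp=U+0042
Byte[1]=EB: 3-byte lead, need 2 cont bytes. acc=0xB
Byte[2]=94: continuation. acc=(acc<<6)|0x14=0x2D4
Byte[3]=B7: continuation. acc=(acc<<6)|0x37=0xB537
Completed: cp=U+B537 (starts at byte 1)
Byte[4]=C9: 2-byte lead, need 1 cont bytes. acc=0x9
Byte[5]=A3: continuation. acc=(acc<<6)|0x23=0x263
Completed: cp=U+0263 (starts at byte 4)
Byte[6]=DA: 2-byte lead, need 1 cont bytes. acc=0x1A
Byte[7]=B8: continuation. acc=(acc<<6)|0x38=0x6B8
Completed: cp=U+06B8 (starts at byte 6)
Byte[8]=D3: 2-byte lead, need 1 cont bytes. acc=0x13
Byte[9]=87: continuation. acc=(acc<<6)|0x07=0x4C7
Completed: cp=U+04C7 (starts at byte 8)
Byte[10]=C4: 2-byte lead, need 1 cont bytes. acc=0x4
Byte[11]=90: continuation. acc=(acc<<6)|0x10=0x110
Completed: cp=U+0110 (starts at byte 10)

Answer: U+0042 U+B537 U+0263 U+06B8 U+04C7 U+0110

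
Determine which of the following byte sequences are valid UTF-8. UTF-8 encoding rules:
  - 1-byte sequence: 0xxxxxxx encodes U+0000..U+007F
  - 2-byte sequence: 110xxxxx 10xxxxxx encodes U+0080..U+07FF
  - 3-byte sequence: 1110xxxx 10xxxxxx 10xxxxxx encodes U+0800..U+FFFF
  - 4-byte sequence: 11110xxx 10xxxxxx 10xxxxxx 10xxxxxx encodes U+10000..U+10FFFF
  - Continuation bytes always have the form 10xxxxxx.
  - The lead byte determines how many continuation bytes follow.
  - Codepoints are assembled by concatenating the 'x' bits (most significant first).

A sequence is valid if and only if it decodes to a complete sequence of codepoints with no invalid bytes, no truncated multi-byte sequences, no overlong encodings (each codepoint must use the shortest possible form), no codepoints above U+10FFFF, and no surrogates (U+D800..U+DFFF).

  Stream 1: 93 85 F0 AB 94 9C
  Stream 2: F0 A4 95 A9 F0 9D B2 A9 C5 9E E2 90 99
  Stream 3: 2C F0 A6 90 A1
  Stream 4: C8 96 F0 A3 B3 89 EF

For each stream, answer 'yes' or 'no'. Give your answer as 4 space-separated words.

Answer: no yes yes no

Derivation:
Stream 1: error at byte offset 0. INVALID
Stream 2: decodes cleanly. VALID
Stream 3: decodes cleanly. VALID
Stream 4: error at byte offset 7. INVALID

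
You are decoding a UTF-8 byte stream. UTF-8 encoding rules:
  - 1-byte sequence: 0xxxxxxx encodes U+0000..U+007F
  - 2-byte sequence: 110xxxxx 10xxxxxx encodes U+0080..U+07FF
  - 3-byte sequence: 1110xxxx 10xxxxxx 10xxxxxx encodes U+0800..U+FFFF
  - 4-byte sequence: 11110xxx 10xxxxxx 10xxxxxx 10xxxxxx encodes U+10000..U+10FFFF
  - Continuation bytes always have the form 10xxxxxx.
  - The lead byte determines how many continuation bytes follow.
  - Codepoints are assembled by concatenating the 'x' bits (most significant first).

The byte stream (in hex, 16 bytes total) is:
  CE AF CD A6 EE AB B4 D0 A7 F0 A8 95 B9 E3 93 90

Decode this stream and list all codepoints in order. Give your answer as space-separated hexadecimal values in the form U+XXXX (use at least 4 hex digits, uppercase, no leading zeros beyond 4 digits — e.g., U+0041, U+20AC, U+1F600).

Answer: U+03AF U+0366 U+EAF4 U+0427 U+28579 U+34D0

Derivation:
Byte[0]=CE: 2-byte lead, need 1 cont bytes. acc=0xE
Byte[1]=AF: continuation. acc=(acc<<6)|0x2F=0x3AF
Completed: cp=U+03AF (starts at byte 0)
Byte[2]=CD: 2-byte lead, need 1 cont bytes. acc=0xD
Byte[3]=A6: continuation. acc=(acc<<6)|0x26=0x366
Completed: cp=U+0366 (starts at byte 2)
Byte[4]=EE: 3-byte lead, need 2 cont bytes. acc=0xE
Byte[5]=AB: continuation. acc=(acc<<6)|0x2B=0x3AB
Byte[6]=B4: continuation. acc=(acc<<6)|0x34=0xEAF4
Completed: cp=U+EAF4 (starts at byte 4)
Byte[7]=D0: 2-byte lead, need 1 cont bytes. acc=0x10
Byte[8]=A7: continuation. acc=(acc<<6)|0x27=0x427
Completed: cp=U+0427 (starts at byte 7)
Byte[9]=F0: 4-byte lead, need 3 cont bytes. acc=0x0
Byte[10]=A8: continuation. acc=(acc<<6)|0x28=0x28
Byte[11]=95: continuation. acc=(acc<<6)|0x15=0xA15
Byte[12]=B9: continuation. acc=(acc<<6)|0x39=0x28579
Completed: cp=U+28579 (starts at byte 9)
Byte[13]=E3: 3-byte lead, need 2 cont bytes. acc=0x3
Byte[14]=93: continuation. acc=(acc<<6)|0x13=0xD3
Byte[15]=90: continuation. acc=(acc<<6)|0x10=0x34D0
Completed: cp=U+34D0 (starts at byte 13)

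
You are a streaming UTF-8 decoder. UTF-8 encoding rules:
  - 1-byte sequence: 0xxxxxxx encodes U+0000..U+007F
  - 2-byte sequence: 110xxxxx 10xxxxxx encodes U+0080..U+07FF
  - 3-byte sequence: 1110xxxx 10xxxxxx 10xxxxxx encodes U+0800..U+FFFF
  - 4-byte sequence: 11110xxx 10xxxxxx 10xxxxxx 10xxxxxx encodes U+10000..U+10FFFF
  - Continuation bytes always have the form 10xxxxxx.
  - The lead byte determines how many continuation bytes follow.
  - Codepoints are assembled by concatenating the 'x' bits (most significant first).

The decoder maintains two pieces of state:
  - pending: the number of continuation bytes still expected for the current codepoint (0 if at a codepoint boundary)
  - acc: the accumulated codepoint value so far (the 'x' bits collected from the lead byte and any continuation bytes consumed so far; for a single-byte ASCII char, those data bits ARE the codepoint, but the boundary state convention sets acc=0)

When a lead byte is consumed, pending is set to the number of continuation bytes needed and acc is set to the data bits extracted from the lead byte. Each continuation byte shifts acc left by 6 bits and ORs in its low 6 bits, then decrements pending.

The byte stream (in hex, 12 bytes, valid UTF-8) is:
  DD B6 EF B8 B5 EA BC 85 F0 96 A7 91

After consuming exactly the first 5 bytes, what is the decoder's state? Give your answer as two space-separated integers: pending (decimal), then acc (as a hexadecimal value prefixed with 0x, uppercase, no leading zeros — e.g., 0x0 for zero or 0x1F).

Answer: 0 0xFE35

Derivation:
Byte[0]=DD: 2-byte lead. pending=1, acc=0x1D
Byte[1]=B6: continuation. acc=(acc<<6)|0x36=0x776, pending=0
Byte[2]=EF: 3-byte lead. pending=2, acc=0xF
Byte[3]=B8: continuation. acc=(acc<<6)|0x38=0x3F8, pending=1
Byte[4]=B5: continuation. acc=(acc<<6)|0x35=0xFE35, pending=0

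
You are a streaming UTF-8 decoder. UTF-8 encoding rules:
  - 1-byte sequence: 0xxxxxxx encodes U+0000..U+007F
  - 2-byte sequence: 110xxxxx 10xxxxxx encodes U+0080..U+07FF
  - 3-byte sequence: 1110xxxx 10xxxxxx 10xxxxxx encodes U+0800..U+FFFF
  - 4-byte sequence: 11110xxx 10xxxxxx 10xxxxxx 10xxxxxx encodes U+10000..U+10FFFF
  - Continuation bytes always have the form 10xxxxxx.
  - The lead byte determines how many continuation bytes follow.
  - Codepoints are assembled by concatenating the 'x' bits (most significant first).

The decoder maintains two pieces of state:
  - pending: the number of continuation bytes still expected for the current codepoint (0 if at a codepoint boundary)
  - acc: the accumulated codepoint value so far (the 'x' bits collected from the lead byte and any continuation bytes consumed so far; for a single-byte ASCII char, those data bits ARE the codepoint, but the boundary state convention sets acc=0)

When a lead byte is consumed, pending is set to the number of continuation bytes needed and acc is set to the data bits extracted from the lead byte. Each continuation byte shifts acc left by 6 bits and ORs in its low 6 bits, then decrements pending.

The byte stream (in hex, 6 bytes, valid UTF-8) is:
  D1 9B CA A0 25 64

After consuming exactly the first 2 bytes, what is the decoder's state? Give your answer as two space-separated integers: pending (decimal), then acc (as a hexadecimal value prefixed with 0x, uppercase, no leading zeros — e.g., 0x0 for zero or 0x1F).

Byte[0]=D1: 2-byte lead. pending=1, acc=0x11
Byte[1]=9B: continuation. acc=(acc<<6)|0x1B=0x45B, pending=0

Answer: 0 0x45B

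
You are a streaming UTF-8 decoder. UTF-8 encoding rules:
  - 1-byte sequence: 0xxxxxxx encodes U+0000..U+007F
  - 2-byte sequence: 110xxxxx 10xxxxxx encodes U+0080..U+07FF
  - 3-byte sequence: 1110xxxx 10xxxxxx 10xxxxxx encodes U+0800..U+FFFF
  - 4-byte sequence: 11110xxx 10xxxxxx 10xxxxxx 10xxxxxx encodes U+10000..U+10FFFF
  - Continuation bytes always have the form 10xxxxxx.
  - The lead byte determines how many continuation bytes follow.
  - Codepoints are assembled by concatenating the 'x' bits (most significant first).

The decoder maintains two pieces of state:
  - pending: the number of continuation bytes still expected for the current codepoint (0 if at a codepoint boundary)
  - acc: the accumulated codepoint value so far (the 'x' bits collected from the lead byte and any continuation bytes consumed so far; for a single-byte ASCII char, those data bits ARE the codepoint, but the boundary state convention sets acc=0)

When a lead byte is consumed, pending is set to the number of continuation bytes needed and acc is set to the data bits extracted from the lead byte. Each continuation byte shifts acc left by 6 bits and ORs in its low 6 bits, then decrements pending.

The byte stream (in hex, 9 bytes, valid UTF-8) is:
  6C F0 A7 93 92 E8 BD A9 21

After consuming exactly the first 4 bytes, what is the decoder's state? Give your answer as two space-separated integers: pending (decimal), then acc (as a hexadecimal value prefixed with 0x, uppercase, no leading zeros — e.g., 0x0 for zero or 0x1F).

Byte[0]=6C: 1-byte. pending=0, acc=0x0
Byte[1]=F0: 4-byte lead. pending=3, acc=0x0
Byte[2]=A7: continuation. acc=(acc<<6)|0x27=0x27, pending=2
Byte[3]=93: continuation. acc=(acc<<6)|0x13=0x9D3, pending=1

Answer: 1 0x9D3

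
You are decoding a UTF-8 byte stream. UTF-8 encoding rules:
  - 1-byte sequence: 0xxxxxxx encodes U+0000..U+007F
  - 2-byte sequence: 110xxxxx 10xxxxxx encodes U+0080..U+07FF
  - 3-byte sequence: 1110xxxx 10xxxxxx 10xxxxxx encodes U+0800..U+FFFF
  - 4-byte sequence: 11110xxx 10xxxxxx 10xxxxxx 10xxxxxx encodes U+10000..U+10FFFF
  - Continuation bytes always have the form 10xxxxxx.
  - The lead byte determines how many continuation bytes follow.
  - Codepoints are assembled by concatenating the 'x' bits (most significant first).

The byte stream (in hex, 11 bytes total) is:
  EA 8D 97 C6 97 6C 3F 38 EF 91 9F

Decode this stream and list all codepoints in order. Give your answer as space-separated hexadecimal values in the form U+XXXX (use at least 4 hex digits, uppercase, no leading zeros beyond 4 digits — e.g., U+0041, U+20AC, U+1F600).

Byte[0]=EA: 3-byte lead, need 2 cont bytes. acc=0xA
Byte[1]=8D: continuation. acc=(acc<<6)|0x0D=0x28D
Byte[2]=97: continuation. acc=(acc<<6)|0x17=0xA357
Completed: cp=U+A357 (starts at byte 0)
Byte[3]=C6: 2-byte lead, need 1 cont bytes. acc=0x6
Byte[4]=97: continuation. acc=(acc<<6)|0x17=0x197
Completed: cp=U+0197 (starts at byte 3)
Byte[5]=6C: 1-byte ASCII. cp=U+006C
Byte[6]=3F: 1-byte ASCII. cp=U+003F
Byte[7]=38: 1-byte ASCII. cp=U+0038
Byte[8]=EF: 3-byte lead, need 2 cont bytes. acc=0xF
Byte[9]=91: continuation. acc=(acc<<6)|0x11=0x3D1
Byte[10]=9F: continuation. acc=(acc<<6)|0x1F=0xF45F
Completed: cp=U+F45F (starts at byte 8)

Answer: U+A357 U+0197 U+006C U+003F U+0038 U+F45F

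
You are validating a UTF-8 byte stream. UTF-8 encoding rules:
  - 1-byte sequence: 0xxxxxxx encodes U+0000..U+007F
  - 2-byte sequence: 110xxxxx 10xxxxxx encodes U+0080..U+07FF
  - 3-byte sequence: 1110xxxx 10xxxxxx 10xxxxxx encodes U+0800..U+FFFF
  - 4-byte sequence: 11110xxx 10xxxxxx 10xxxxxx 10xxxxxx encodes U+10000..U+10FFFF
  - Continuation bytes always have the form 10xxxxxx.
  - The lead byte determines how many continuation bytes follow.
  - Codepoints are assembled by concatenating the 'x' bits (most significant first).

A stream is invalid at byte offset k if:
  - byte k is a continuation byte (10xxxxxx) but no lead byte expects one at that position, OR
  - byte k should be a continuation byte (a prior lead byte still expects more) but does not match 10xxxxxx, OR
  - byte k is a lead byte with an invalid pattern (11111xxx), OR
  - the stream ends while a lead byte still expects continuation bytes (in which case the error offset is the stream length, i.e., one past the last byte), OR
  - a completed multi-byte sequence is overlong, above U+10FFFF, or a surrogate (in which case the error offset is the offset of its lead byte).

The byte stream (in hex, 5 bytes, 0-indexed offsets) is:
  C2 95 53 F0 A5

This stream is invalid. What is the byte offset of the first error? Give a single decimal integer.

Byte[0]=C2: 2-byte lead, need 1 cont bytes. acc=0x2
Byte[1]=95: continuation. acc=(acc<<6)|0x15=0x95
Completed: cp=U+0095 (starts at byte 0)
Byte[2]=53: 1-byte ASCII. cp=U+0053
Byte[3]=F0: 4-byte lead, need 3 cont bytes. acc=0x0
Byte[4]=A5: continuation. acc=(acc<<6)|0x25=0x25
Byte[5]: stream ended, expected continuation. INVALID

Answer: 5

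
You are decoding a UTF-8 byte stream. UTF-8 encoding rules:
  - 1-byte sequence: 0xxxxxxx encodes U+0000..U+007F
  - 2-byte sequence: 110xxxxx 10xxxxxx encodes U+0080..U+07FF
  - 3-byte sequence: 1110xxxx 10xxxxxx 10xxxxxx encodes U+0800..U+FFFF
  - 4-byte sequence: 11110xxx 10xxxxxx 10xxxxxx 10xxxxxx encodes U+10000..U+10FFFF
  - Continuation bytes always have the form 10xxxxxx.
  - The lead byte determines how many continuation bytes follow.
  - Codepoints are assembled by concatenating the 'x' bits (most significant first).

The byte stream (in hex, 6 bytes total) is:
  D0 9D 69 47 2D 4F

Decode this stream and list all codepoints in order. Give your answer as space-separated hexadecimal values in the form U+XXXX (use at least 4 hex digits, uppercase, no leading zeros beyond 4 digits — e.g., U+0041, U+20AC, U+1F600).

Byte[0]=D0: 2-byte lead, need 1 cont bytes. acc=0x10
Byte[1]=9D: continuation. acc=(acc<<6)|0x1D=0x41D
Completed: cp=U+041D (starts at byte 0)
Byte[2]=69: 1-byte ASCII. cp=U+0069
Byte[3]=47: 1-byte ASCII. cp=U+0047
Byte[4]=2D: 1-byte ASCII. cp=U+002D
Byte[5]=4F: 1-byte ASCII. cp=U+004F

Answer: U+041D U+0069 U+0047 U+002D U+004F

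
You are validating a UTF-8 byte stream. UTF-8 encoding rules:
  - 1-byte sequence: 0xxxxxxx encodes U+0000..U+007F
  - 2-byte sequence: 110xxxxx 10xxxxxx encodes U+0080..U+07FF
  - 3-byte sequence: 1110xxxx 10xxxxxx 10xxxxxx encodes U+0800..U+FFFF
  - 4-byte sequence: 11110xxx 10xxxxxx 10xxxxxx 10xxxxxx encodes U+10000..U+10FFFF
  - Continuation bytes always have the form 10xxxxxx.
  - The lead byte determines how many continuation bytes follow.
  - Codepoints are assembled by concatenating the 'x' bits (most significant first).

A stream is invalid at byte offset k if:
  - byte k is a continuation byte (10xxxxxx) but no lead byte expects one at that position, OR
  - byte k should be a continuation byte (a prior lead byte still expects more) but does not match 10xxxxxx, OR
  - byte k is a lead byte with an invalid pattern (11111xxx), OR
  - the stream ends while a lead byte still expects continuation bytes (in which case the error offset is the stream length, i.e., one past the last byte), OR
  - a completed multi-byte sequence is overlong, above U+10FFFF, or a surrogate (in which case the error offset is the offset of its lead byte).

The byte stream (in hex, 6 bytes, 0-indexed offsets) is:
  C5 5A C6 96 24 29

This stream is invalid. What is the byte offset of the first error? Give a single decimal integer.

Byte[0]=C5: 2-byte lead, need 1 cont bytes. acc=0x5
Byte[1]=5A: expected 10xxxxxx continuation. INVALID

Answer: 1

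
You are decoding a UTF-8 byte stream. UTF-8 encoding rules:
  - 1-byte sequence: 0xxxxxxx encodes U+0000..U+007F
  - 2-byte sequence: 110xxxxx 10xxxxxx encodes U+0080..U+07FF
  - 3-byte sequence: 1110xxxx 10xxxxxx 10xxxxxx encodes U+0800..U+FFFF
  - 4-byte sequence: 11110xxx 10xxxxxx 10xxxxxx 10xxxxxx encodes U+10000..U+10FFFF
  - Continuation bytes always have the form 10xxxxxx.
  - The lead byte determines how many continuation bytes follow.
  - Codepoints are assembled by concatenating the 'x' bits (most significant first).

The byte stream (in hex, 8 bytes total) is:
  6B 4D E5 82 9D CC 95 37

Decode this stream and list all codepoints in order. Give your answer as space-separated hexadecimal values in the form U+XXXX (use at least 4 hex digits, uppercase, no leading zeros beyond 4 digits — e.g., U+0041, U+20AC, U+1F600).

Answer: U+006B U+004D U+509D U+0315 U+0037

Derivation:
Byte[0]=6B: 1-byte ASCII. cp=U+006B
Byte[1]=4D: 1-byte ASCII. cp=U+004D
Byte[2]=E5: 3-byte lead, need 2 cont bytes. acc=0x5
Byte[3]=82: continuation. acc=(acc<<6)|0x02=0x142
Byte[4]=9D: continuation. acc=(acc<<6)|0x1D=0x509D
Completed: cp=U+509D (starts at byte 2)
Byte[5]=CC: 2-byte lead, need 1 cont bytes. acc=0xC
Byte[6]=95: continuation. acc=(acc<<6)|0x15=0x315
Completed: cp=U+0315 (starts at byte 5)
Byte[7]=37: 1-byte ASCII. cp=U+0037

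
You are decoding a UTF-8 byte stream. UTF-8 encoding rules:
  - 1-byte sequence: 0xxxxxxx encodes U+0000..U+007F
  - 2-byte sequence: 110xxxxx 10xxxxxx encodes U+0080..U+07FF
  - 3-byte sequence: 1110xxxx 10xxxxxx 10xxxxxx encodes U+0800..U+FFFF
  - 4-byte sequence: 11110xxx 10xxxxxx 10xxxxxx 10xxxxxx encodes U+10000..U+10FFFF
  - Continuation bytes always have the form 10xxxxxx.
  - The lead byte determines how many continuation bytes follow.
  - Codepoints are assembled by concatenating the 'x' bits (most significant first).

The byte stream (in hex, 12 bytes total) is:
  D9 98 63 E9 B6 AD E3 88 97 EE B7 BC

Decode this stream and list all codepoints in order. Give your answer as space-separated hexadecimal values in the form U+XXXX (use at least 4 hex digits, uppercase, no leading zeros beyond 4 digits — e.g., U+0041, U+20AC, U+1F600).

Answer: U+0658 U+0063 U+9DAD U+3217 U+EDFC

Derivation:
Byte[0]=D9: 2-byte lead, need 1 cont bytes. acc=0x19
Byte[1]=98: continuation. acc=(acc<<6)|0x18=0x658
Completed: cp=U+0658 (starts at byte 0)
Byte[2]=63: 1-byte ASCII. cp=U+0063
Byte[3]=E9: 3-byte lead, need 2 cont bytes. acc=0x9
Byte[4]=B6: continuation. acc=(acc<<6)|0x36=0x276
Byte[5]=AD: continuation. acc=(acc<<6)|0x2D=0x9DAD
Completed: cp=U+9DAD (starts at byte 3)
Byte[6]=E3: 3-byte lead, need 2 cont bytes. acc=0x3
Byte[7]=88: continuation. acc=(acc<<6)|0x08=0xC8
Byte[8]=97: continuation. acc=(acc<<6)|0x17=0x3217
Completed: cp=U+3217 (starts at byte 6)
Byte[9]=EE: 3-byte lead, need 2 cont bytes. acc=0xE
Byte[10]=B7: continuation. acc=(acc<<6)|0x37=0x3B7
Byte[11]=BC: continuation. acc=(acc<<6)|0x3C=0xEDFC
Completed: cp=U+EDFC (starts at byte 9)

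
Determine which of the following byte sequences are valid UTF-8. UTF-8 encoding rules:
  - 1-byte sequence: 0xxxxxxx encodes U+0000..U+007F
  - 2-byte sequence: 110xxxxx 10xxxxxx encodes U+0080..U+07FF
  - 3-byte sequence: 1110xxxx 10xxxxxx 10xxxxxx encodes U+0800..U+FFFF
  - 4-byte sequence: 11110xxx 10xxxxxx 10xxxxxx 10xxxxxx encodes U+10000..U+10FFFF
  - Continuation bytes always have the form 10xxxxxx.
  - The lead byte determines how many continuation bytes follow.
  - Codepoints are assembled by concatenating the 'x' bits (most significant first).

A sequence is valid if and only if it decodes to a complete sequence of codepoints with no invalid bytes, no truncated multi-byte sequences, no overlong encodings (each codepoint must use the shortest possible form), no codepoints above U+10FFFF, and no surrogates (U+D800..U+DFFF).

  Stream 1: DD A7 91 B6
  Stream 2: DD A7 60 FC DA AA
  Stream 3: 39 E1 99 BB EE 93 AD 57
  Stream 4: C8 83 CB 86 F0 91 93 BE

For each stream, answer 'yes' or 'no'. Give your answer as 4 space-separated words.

Stream 1: error at byte offset 2. INVALID
Stream 2: error at byte offset 3. INVALID
Stream 3: decodes cleanly. VALID
Stream 4: decodes cleanly. VALID

Answer: no no yes yes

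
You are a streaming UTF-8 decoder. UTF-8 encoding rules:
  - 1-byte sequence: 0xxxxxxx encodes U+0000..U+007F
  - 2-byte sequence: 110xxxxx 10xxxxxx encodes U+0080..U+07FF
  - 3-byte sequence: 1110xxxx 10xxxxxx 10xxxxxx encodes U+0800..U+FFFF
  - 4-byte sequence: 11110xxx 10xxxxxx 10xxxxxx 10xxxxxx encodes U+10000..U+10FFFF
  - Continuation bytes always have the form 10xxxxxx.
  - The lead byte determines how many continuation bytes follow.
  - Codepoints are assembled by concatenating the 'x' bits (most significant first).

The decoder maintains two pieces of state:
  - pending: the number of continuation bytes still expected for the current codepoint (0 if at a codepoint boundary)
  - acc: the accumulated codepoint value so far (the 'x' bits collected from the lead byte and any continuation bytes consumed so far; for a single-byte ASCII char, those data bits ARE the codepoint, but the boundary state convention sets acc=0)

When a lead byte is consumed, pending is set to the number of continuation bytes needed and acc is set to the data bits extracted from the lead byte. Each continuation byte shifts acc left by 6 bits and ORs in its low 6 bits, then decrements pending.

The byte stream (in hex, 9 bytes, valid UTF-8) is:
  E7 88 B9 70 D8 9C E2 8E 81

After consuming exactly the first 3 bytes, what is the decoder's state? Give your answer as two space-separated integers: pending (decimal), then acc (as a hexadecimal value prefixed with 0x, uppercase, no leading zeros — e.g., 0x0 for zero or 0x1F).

Byte[0]=E7: 3-byte lead. pending=2, acc=0x7
Byte[1]=88: continuation. acc=(acc<<6)|0x08=0x1C8, pending=1
Byte[2]=B9: continuation. acc=(acc<<6)|0x39=0x7239, pending=0

Answer: 0 0x7239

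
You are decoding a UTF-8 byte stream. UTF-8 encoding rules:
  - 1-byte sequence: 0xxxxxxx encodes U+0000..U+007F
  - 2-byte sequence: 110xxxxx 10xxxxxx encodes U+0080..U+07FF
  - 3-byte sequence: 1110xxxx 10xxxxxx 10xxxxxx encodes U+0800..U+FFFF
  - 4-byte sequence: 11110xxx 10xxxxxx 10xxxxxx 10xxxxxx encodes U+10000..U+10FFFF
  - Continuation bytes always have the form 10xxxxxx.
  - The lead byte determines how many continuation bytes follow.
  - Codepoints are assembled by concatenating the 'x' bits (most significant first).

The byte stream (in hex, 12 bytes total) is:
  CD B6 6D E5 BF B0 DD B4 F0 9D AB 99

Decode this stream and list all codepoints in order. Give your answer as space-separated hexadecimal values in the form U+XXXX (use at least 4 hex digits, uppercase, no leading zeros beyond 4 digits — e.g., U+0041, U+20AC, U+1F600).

Answer: U+0376 U+006D U+5FF0 U+0774 U+1DAD9

Derivation:
Byte[0]=CD: 2-byte lead, need 1 cont bytes. acc=0xD
Byte[1]=B6: continuation. acc=(acc<<6)|0x36=0x376
Completed: cp=U+0376 (starts at byte 0)
Byte[2]=6D: 1-byte ASCII. cp=U+006D
Byte[3]=E5: 3-byte lead, need 2 cont bytes. acc=0x5
Byte[4]=BF: continuation. acc=(acc<<6)|0x3F=0x17F
Byte[5]=B0: continuation. acc=(acc<<6)|0x30=0x5FF0
Completed: cp=U+5FF0 (starts at byte 3)
Byte[6]=DD: 2-byte lead, need 1 cont bytes. acc=0x1D
Byte[7]=B4: continuation. acc=(acc<<6)|0x34=0x774
Completed: cp=U+0774 (starts at byte 6)
Byte[8]=F0: 4-byte lead, need 3 cont bytes. acc=0x0
Byte[9]=9D: continuation. acc=(acc<<6)|0x1D=0x1D
Byte[10]=AB: continuation. acc=(acc<<6)|0x2B=0x76B
Byte[11]=99: continuation. acc=(acc<<6)|0x19=0x1DAD9
Completed: cp=U+1DAD9 (starts at byte 8)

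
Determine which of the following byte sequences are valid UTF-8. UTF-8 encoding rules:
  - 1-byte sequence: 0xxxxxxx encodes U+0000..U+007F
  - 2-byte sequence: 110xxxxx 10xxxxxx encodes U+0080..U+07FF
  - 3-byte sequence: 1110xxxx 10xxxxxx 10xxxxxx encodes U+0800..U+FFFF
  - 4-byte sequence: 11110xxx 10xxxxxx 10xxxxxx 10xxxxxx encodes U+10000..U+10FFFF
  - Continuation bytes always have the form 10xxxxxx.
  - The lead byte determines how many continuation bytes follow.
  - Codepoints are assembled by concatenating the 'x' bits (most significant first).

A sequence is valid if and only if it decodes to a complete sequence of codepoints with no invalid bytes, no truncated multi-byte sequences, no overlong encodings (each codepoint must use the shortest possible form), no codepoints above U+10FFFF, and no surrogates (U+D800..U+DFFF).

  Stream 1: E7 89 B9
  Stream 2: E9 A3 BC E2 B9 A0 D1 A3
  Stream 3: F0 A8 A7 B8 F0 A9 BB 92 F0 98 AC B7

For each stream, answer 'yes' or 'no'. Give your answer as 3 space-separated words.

Answer: yes yes yes

Derivation:
Stream 1: decodes cleanly. VALID
Stream 2: decodes cleanly. VALID
Stream 3: decodes cleanly. VALID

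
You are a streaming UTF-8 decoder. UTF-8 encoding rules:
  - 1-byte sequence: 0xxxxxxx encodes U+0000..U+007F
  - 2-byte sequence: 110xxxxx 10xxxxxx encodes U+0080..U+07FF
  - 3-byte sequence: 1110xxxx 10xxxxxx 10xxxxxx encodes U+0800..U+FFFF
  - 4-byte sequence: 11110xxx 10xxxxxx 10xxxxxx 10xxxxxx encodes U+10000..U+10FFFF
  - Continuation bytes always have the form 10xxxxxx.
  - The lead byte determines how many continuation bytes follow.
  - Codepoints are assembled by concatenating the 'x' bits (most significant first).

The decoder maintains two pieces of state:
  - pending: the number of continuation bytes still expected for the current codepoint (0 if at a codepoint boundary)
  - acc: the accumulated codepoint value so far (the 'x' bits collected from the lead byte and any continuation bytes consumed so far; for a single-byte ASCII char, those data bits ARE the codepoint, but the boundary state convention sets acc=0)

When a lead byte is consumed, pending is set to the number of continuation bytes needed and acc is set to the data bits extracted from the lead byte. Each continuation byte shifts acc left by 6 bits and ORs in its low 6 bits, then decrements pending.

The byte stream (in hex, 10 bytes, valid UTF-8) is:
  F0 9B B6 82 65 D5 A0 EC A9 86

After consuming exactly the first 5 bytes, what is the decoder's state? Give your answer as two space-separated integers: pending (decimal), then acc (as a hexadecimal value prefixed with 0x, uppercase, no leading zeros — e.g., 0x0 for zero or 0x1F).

Byte[0]=F0: 4-byte lead. pending=3, acc=0x0
Byte[1]=9B: continuation. acc=(acc<<6)|0x1B=0x1B, pending=2
Byte[2]=B6: continuation. acc=(acc<<6)|0x36=0x6F6, pending=1
Byte[3]=82: continuation. acc=(acc<<6)|0x02=0x1BD82, pending=0
Byte[4]=65: 1-byte. pending=0, acc=0x0

Answer: 0 0x0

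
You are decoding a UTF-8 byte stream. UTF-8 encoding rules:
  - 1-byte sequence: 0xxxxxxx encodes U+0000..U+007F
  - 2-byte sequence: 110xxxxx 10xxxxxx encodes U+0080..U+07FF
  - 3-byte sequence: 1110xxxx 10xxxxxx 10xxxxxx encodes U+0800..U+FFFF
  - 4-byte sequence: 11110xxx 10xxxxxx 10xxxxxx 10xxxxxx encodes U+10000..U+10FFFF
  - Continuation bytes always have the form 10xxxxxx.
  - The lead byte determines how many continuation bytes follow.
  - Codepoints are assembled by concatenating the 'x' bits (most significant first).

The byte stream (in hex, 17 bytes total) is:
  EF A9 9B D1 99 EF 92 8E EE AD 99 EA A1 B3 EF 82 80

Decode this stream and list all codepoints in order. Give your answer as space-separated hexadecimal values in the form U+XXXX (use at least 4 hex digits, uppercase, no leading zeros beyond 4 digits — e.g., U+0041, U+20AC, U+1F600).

Answer: U+FA5B U+0459 U+F48E U+EB59 U+A873 U+F080

Derivation:
Byte[0]=EF: 3-byte lead, need 2 cont bytes. acc=0xF
Byte[1]=A9: continuation. acc=(acc<<6)|0x29=0x3E9
Byte[2]=9B: continuation. acc=(acc<<6)|0x1B=0xFA5B
Completed: cp=U+FA5B (starts at byte 0)
Byte[3]=D1: 2-byte lead, need 1 cont bytes. acc=0x11
Byte[4]=99: continuation. acc=(acc<<6)|0x19=0x459
Completed: cp=U+0459 (starts at byte 3)
Byte[5]=EF: 3-byte lead, need 2 cont bytes. acc=0xF
Byte[6]=92: continuation. acc=(acc<<6)|0x12=0x3D2
Byte[7]=8E: continuation. acc=(acc<<6)|0x0E=0xF48E
Completed: cp=U+F48E (starts at byte 5)
Byte[8]=EE: 3-byte lead, need 2 cont bytes. acc=0xE
Byte[9]=AD: continuation. acc=(acc<<6)|0x2D=0x3AD
Byte[10]=99: continuation. acc=(acc<<6)|0x19=0xEB59
Completed: cp=U+EB59 (starts at byte 8)
Byte[11]=EA: 3-byte lead, need 2 cont bytes. acc=0xA
Byte[12]=A1: continuation. acc=(acc<<6)|0x21=0x2A1
Byte[13]=B3: continuation. acc=(acc<<6)|0x33=0xA873
Completed: cp=U+A873 (starts at byte 11)
Byte[14]=EF: 3-byte lead, need 2 cont bytes. acc=0xF
Byte[15]=82: continuation. acc=(acc<<6)|0x02=0x3C2
Byte[16]=80: continuation. acc=(acc<<6)|0x00=0xF080
Completed: cp=U+F080 (starts at byte 14)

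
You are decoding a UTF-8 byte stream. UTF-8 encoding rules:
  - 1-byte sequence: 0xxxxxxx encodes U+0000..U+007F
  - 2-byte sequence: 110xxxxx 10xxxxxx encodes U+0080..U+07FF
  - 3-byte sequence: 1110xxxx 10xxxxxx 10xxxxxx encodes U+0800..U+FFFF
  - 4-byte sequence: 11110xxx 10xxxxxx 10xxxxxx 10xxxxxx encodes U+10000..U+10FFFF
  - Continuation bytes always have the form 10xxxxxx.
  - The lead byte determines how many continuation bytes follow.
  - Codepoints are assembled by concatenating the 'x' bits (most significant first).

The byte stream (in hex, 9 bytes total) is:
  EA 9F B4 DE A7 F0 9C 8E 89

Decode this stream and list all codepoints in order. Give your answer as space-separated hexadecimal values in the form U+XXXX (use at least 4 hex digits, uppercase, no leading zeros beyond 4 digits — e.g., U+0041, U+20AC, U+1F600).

Answer: U+A7F4 U+07A7 U+1C389

Derivation:
Byte[0]=EA: 3-byte lead, need 2 cont bytes. acc=0xA
Byte[1]=9F: continuation. acc=(acc<<6)|0x1F=0x29F
Byte[2]=B4: continuation. acc=(acc<<6)|0x34=0xA7F4
Completed: cp=U+A7F4 (starts at byte 0)
Byte[3]=DE: 2-byte lead, need 1 cont bytes. acc=0x1E
Byte[4]=A7: continuation. acc=(acc<<6)|0x27=0x7A7
Completed: cp=U+07A7 (starts at byte 3)
Byte[5]=F0: 4-byte lead, need 3 cont bytes. acc=0x0
Byte[6]=9C: continuation. acc=(acc<<6)|0x1C=0x1C
Byte[7]=8E: continuation. acc=(acc<<6)|0x0E=0x70E
Byte[8]=89: continuation. acc=(acc<<6)|0x09=0x1C389
Completed: cp=U+1C389 (starts at byte 5)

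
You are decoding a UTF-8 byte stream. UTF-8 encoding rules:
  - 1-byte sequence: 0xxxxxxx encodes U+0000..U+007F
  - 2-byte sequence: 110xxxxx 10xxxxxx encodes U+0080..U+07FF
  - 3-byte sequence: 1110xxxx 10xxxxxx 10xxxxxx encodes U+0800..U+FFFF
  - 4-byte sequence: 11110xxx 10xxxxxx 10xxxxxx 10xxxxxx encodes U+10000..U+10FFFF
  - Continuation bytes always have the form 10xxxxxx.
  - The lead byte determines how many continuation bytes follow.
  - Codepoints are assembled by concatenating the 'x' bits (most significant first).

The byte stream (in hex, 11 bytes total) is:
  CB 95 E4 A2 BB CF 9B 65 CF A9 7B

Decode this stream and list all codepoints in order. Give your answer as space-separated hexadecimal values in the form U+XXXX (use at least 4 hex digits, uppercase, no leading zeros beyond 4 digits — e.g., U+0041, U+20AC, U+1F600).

Byte[0]=CB: 2-byte lead, need 1 cont bytes. acc=0xB
Byte[1]=95: continuation. acc=(acc<<6)|0x15=0x2D5
Completed: cp=U+02D5 (starts at byte 0)
Byte[2]=E4: 3-byte lead, need 2 cont bytes. acc=0x4
Byte[3]=A2: continuation. acc=(acc<<6)|0x22=0x122
Byte[4]=BB: continuation. acc=(acc<<6)|0x3B=0x48BB
Completed: cp=U+48BB (starts at byte 2)
Byte[5]=CF: 2-byte lead, need 1 cont bytes. acc=0xF
Byte[6]=9B: continuation. acc=(acc<<6)|0x1B=0x3DB
Completed: cp=U+03DB (starts at byte 5)
Byte[7]=65: 1-byte ASCII. cp=U+0065
Byte[8]=CF: 2-byte lead, need 1 cont bytes. acc=0xF
Byte[9]=A9: continuation. acc=(acc<<6)|0x29=0x3E9
Completed: cp=U+03E9 (starts at byte 8)
Byte[10]=7B: 1-byte ASCII. cp=U+007B

Answer: U+02D5 U+48BB U+03DB U+0065 U+03E9 U+007B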